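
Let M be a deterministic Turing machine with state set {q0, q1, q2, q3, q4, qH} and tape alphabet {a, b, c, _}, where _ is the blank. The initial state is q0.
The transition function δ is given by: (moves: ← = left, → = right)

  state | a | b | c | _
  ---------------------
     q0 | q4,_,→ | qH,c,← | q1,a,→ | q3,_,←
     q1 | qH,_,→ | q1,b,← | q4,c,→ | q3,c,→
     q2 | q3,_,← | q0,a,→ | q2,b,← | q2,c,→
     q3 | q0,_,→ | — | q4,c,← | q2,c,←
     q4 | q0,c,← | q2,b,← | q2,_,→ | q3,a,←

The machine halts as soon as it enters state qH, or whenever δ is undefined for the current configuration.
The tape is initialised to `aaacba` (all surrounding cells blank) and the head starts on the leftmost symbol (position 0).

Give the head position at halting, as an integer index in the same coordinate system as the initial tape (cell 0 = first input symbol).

q0 | ___[a]aacba   read a → write _, move →, go to q4
q4 | ____[a]acba   read a → write c, move ←, go to q0
q0 | ___[_]cacba   read _ → write _, move ←, go to q3
q3 | __[_]_cacba   read _ → write c, move ←, go to q2
q2 | _[_]c_cacba   read _ → write c, move →, go to q2
q2 | _c[c]_cacba   read c → write b, move ←, go to q2
q2 | _[c]b_cacba   read c → write b, move ←, go to q2
q2 | [_]bb_cacba   read _ → write c, move →, go to q2
q2 | c[b]b_cacba   read b → write a, move →, go to q0
q0 | ca[b]_cacba   read b → write c, move ←, go to qH
qH | c[a]c_cacba
At halt the head is at cell -2.

-2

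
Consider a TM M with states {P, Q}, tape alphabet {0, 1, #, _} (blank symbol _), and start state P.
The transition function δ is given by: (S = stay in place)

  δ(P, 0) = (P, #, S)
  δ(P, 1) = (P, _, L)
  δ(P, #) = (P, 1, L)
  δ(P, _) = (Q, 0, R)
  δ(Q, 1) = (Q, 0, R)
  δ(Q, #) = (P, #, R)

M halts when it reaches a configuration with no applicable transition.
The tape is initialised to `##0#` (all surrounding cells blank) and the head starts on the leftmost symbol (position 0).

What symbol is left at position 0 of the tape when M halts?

0

state=P head=0 tape=__[#]#0#__   (P,#)→(P,1,L)
state=P head=-1 tape=_[_]1#0#__   (P,_)→(Q,0,R)
state=Q head=0 tape=_0[1]#0#__   (Q,1)→(Q,0,R)
state=Q head=1 tape=_00[#]0#__   (Q,#)→(P,#,R)
state=P head=2 tape=_00#[0]#__   (P,0)→(P,#,S)
state=P head=2 tape=_00#[#]#__   (P,#)→(P,1,L)
state=P head=1 tape=_00[#]1#__   (P,#)→(P,1,L)
state=P head=0 tape=_0[0]11#__   (P,0)→(P,#,S)
state=P head=0 tape=_0[#]11#__   (P,#)→(P,1,L)
state=P head=-1 tape=_[0]111#__   (P,0)→(P,#,S)
state=P head=-1 tape=_[#]111#__   (P,#)→(P,1,L)
state=P head=-2 tape=[_]1111#__   (P,_)→(Q,0,R)
state=Q head=-1 tape=0[1]111#__   (Q,1)→(Q,0,R)
state=Q head=0 tape=00[1]11#__   (Q,1)→(Q,0,R)
state=Q head=1 tape=000[1]1#__   (Q,1)→(Q,0,R)
state=Q head=2 tape=0000[1]#__   (Q,1)→(Q,0,R)
state=Q head=3 tape=00000[#]__   (Q,#)→(P,#,R)
state=P head=4 tape=00000#[_]_   (P,_)→(Q,0,R)
state=Q head=5 tape=00000#0[_]
Cell 0 holds 0 when M halts.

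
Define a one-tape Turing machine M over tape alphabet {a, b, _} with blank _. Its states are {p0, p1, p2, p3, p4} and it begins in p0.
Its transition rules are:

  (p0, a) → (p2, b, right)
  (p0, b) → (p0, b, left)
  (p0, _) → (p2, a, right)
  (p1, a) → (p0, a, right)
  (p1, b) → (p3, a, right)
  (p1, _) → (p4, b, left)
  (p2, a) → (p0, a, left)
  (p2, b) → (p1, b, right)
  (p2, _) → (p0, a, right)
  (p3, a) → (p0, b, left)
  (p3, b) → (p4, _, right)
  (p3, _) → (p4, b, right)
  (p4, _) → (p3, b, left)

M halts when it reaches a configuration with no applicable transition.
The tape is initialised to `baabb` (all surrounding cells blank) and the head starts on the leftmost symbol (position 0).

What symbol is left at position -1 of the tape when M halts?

a

p0 | _[b]aabb__   read b → write b, move left, go to p0
p0 | [_]baabb__   read _ → write a, move right, go to p2
p2 | a[b]aabb__   read b → write b, move right, go to p1
p1 | ab[a]abb__   read a → write a, move right, go to p0
p0 | aba[a]bb__   read a → write b, move right, go to p2
p2 | abab[b]b__   read b → write b, move right, go to p1
p1 | ababb[b]__   read b → write a, move right, go to p3
p3 | ababba[_]_   read _ → write b, move right, go to p4
p4 | ababbab[_]   read _ → write b, move left, go to p3
p3 | ababba[b]b   read b → write _, move right, go to p4
p4 | ababba_[b]
Cell -1 holds a when M halts.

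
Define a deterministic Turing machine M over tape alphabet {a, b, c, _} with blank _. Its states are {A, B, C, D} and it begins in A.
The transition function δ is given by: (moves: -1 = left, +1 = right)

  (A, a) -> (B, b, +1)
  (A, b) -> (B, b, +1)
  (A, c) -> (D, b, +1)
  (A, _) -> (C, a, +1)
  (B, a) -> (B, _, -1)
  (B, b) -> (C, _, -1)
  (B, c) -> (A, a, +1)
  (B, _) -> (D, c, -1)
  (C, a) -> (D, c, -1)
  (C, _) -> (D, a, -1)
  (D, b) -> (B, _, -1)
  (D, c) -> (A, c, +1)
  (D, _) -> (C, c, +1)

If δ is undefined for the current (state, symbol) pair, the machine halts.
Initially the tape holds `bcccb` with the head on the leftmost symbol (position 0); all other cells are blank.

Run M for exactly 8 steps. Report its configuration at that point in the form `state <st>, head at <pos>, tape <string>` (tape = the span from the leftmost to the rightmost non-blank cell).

state A, head at 4, tape baba_c

state=A head=0 tape=[b]cccb_   (A,b)→(B,b,+1)
state=B head=1 tape=b[c]ccb_   (B,c)→(A,a,+1)
state=A head=2 tape=ba[c]cb_   (A,c)→(D,b,+1)
state=D head=3 tape=bab[c]b_   (D,c)→(A,c,+1)
state=A head=4 tape=babc[b]_   (A,b)→(B,b,+1)
state=B head=5 tape=babcb[_]   (B,_)→(D,c,-1)
state=D head=4 tape=babc[b]c   (D,b)→(B,_,-1)
state=B head=3 tape=bab[c]_c   (B,c)→(A,a,+1)
state=A head=4 tape=baba[_]c
After 8 steps: state A, head at 4, tape baba_c.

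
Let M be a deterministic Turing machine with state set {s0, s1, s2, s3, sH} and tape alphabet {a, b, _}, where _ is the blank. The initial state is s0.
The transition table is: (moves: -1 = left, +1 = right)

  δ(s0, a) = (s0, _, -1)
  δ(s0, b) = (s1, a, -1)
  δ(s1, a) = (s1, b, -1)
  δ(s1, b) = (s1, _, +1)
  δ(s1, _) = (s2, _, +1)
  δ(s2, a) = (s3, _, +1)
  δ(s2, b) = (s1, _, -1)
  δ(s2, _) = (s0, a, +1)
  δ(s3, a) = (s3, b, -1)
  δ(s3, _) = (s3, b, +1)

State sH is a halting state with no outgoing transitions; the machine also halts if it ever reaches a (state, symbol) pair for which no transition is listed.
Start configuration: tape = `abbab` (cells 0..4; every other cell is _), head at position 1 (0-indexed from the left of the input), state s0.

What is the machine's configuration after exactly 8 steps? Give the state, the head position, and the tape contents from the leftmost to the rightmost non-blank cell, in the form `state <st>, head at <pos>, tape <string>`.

state=s0 head=1 tape=_a[b]bab   (s0,b)→(s1,a,-1)
state=s1 head=0 tape=_[a]abab   (s1,a)→(s1,b,-1)
state=s1 head=-1 tape=[_]babab   (s1,_)→(s2,_,+1)
state=s2 head=0 tape=_[b]abab   (s2,b)→(s1,_,-1)
state=s1 head=-1 tape=[_]_abab   (s1,_)→(s2,_,+1)
state=s2 head=0 tape=_[_]abab   (s2,_)→(s0,a,+1)
state=s0 head=1 tape=_a[a]bab   (s0,a)→(s0,_,-1)
state=s0 head=0 tape=_[a]_bab   (s0,a)→(s0,_,-1)
state=s0 head=-1 tape=[_]__bab
After 8 steps: state s0, head at -1, tape bab.

state s0, head at -1, tape bab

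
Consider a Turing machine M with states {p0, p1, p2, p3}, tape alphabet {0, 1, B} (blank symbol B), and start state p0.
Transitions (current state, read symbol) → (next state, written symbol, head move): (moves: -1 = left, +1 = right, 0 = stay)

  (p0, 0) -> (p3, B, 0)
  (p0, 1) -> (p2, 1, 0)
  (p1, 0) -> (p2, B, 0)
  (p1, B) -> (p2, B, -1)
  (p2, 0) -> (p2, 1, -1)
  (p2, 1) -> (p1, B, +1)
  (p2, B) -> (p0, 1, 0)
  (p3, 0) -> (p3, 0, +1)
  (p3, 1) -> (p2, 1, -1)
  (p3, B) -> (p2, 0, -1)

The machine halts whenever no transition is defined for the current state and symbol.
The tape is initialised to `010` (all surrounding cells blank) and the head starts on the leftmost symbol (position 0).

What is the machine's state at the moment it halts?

p1

p0 | B[0]10   read 0 → write B, move 0, go to p3
p3 | B[B]10   read B → write 0, move -1, go to p2
p2 | [B]010   read B → write 1, move 0, go to p0
p0 | [1]010   read 1 → write 1, move 0, go to p2
p2 | [1]010   read 1 → write B, move +1, go to p1
p1 | B[0]10   read 0 → write B, move 0, go to p2
p2 | B[B]10   read B → write 1, move 0, go to p0
p0 | B[1]10   read 1 → write 1, move 0, go to p2
p2 | B[1]10   read 1 → write B, move +1, go to p1
p1 | BB[1]0
No transition is defined for (p1, 1); M halts in state p1.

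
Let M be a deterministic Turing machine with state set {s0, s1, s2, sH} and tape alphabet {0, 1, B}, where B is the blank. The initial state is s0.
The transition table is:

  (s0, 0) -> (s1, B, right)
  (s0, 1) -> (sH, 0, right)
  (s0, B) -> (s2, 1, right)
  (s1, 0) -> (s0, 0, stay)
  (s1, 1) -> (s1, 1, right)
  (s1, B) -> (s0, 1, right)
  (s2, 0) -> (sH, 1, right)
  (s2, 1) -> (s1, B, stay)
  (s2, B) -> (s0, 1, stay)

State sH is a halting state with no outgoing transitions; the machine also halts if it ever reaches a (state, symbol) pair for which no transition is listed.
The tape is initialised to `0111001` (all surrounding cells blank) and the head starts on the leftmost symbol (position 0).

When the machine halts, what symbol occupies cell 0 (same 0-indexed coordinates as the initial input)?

s0 | [0]111001BBBB   read 0 → write B, move right, go to s1
s1 | B[1]11001BBBB   read 1 → write 1, move right, go to s1
s1 | B1[1]1001BBBB   read 1 → write 1, move right, go to s1
s1 | B11[1]001BBBB   read 1 → write 1, move right, go to s1
s1 | B111[0]01BBBB   read 0 → write 0, move stay, go to s0
s0 | B111[0]01BBBB   read 0 → write B, move right, go to s1
s1 | B111B[0]1BBBB   read 0 → write 0, move stay, go to s0
s0 | B111B[0]1BBBB   read 0 → write B, move right, go to s1
s1 | B111BB[1]BBBB   read 1 → write 1, move right, go to s1
s1 | B111BB1[B]BBB   read B → write 1, move right, go to s0
s0 | B111BB11[B]BB   read B → write 1, move right, go to s2
s2 | B111BB111[B]B   read B → write 1, move stay, go to s0
s0 | B111BB111[1]B   read 1 → write 0, move right, go to sH
sH | B111BB1110[B]
Cell 0 holds B when M halts.

B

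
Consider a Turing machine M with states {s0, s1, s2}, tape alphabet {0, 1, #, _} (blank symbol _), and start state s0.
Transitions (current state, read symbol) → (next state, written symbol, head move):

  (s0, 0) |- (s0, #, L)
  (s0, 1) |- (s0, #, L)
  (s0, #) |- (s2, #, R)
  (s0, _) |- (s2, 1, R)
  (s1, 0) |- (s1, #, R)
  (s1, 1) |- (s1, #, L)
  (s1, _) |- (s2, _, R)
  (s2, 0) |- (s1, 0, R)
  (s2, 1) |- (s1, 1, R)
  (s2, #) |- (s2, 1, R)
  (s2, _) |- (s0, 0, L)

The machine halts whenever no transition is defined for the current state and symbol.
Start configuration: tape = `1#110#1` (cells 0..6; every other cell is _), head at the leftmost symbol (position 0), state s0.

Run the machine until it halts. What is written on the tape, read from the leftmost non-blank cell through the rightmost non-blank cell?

111110#1

state=s0 head=0 tape=__[1]#110#1   (s0,1)→(s0,#,L)
state=s0 head=-1 tape=_[_]##110#1   (s0,_)→(s2,1,R)
state=s2 head=0 tape=_1[#]#110#1   (s2,#)→(s2,1,R)
state=s2 head=1 tape=_11[#]110#1   (s2,#)→(s2,1,R)
state=s2 head=2 tape=_111[1]10#1   (s2,1)→(s1,1,R)
state=s1 head=3 tape=_1111[1]0#1   (s1,1)→(s1,#,L)
state=s1 head=2 tape=_111[1]#0#1   (s1,1)→(s1,#,L)
state=s1 head=1 tape=_11[1]##0#1   (s1,1)→(s1,#,L)
state=s1 head=0 tape=_1[1]###0#1   (s1,1)→(s1,#,L)
state=s1 head=-1 tape=_[1]####0#1   (s1,1)→(s1,#,L)
state=s1 head=-2 tape=[_]#####0#1   (s1,_)→(s2,_,R)
state=s2 head=-1 tape=_[#]####0#1   (s2,#)→(s2,1,R)
state=s2 head=0 tape=_1[#]###0#1   (s2,#)→(s2,1,R)
state=s2 head=1 tape=_11[#]##0#1   (s2,#)→(s2,1,R)
state=s2 head=2 tape=_111[#]#0#1   (s2,#)→(s2,1,R)
state=s2 head=3 tape=_1111[#]0#1   (s2,#)→(s2,1,R)
state=s2 head=4 tape=_11111[0]#1   (s2,0)→(s1,0,R)
state=s1 head=5 tape=_111110[#]1
The non-blank tape span at halt is 111110#1.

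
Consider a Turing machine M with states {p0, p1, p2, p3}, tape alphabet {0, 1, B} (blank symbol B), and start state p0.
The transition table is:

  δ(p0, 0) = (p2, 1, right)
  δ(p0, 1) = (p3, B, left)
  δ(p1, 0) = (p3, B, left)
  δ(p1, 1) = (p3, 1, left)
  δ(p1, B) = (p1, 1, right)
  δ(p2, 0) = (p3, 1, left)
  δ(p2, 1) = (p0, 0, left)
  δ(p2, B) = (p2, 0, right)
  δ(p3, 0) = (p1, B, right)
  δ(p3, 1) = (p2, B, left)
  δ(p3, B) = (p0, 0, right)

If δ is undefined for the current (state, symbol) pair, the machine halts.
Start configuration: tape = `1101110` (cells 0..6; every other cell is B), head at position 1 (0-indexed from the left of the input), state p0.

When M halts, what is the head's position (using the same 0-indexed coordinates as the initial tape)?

0

p0 | B1[1]01110   read 1 → write B, move left, go to p3
p3 | B[1]B01110   read 1 → write B, move left, go to p2
p2 | [B]BB01110   read B → write 0, move right, go to p2
p2 | 0[B]B01110   read B → write 0, move right, go to p2
p2 | 00[B]01110   read B → write 0, move right, go to p2
p2 | 000[0]1110   read 0 → write 1, move left, go to p3
p3 | 00[0]11110   read 0 → write B, move right, go to p1
p1 | 00B[1]1110   read 1 → write 1, move left, go to p3
p3 | 00[B]11110   read B → write 0, move right, go to p0
p0 | 000[1]1110   read 1 → write B, move left, go to p3
p3 | 00[0]B1110   read 0 → write B, move right, go to p1
p1 | 00B[B]1110   read B → write 1, move right, go to p1
p1 | 00B1[1]110   read 1 → write 1, move left, go to p3
p3 | 00B[1]1110   read 1 → write B, move left, go to p2
p2 | 00[B]B1110   read B → write 0, move right, go to p2
p2 | 000[B]1110   read B → write 0, move right, go to p2
p2 | 0000[1]110   read 1 → write 0, move left, go to p0
p0 | 000[0]0110   read 0 → write 1, move right, go to p2
p2 | 0001[0]110   read 0 → write 1, move left, go to p3
p3 | 000[1]1110   read 1 → write B, move left, go to p2
p2 | 00[0]B1110   read 0 → write 1, move left, go to p3
p3 | 0[0]1B1110   read 0 → write B, move right, go to p1
p1 | 0B[1]B1110   read 1 → write 1, move left, go to p3
p3 | 0[B]1B1110   read B → write 0, move right, go to p0
p0 | 00[1]B1110   read 1 → write B, move left, go to p3
p3 | 0[0]BB1110   read 0 → write B, move right, go to p1
p1 | 0B[B]B1110   read B → write 1, move right, go to p1
p1 | 0B1[B]1110   read B → write 1, move right, go to p1
p1 | 0B11[1]110   read 1 → write 1, move left, go to p3
p3 | 0B1[1]1110   read 1 → write B, move left, go to p2
p2 | 0B[1]B1110   read 1 → write 0, move left, go to p0
p0 | 0[B]0B1110
At halt the head is at cell 0.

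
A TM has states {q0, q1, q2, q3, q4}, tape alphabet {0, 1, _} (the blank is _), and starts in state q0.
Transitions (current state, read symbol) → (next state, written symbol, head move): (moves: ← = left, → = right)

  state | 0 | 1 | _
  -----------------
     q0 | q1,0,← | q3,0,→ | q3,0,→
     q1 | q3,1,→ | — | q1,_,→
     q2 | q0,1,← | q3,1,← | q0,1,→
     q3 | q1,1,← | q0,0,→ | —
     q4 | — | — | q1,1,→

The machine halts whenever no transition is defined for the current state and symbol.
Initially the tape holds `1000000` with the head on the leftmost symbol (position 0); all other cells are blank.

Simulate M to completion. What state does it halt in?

q1

q0 | [1]000000   read 1 → write 0, move →, go to q3
q3 | 0[0]00000   read 0 → write 1, move ←, go to q1
q1 | [0]100000   read 0 → write 1, move →, go to q3
q3 | 1[1]00000   read 1 → write 0, move →, go to q0
q0 | 10[0]0000   read 0 → write 0, move ←, go to q1
q1 | 1[0]00000   read 0 → write 1, move →, go to q3
q3 | 11[0]0000   read 0 → write 1, move ←, go to q1
q1 | 1[1]10000
No transition is defined for (q1, 1); M halts in state q1.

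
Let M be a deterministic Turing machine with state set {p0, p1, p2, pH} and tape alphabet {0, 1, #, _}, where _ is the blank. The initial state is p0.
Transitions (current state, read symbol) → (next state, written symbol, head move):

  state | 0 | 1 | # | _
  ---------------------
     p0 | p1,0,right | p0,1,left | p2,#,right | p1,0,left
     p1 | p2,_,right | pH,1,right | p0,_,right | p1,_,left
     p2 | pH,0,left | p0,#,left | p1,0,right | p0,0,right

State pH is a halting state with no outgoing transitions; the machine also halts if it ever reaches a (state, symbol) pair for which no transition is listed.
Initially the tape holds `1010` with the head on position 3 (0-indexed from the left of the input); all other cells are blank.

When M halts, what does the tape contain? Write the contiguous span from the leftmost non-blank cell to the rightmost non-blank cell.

101__0

state=p0 head=3 tape=101[0]__   (p0,0)→(p1,0,right)
state=p1 head=4 tape=1010[_]_   (p1,_)→(p1,_,left)
state=p1 head=3 tape=101[0]__   (p1,0)→(p2,_,right)
state=p2 head=4 tape=101_[_]_   (p2,_)→(p0,0,right)
state=p0 head=5 tape=101_0[_]   (p0,_)→(p1,0,left)
state=p1 head=4 tape=101_[0]0   (p1,0)→(p2,_,right)
state=p2 head=5 tape=101__[0]   (p2,0)→(pH,0,left)
state=pH head=4 tape=101_[_]0
The non-blank tape span at halt is 101__0.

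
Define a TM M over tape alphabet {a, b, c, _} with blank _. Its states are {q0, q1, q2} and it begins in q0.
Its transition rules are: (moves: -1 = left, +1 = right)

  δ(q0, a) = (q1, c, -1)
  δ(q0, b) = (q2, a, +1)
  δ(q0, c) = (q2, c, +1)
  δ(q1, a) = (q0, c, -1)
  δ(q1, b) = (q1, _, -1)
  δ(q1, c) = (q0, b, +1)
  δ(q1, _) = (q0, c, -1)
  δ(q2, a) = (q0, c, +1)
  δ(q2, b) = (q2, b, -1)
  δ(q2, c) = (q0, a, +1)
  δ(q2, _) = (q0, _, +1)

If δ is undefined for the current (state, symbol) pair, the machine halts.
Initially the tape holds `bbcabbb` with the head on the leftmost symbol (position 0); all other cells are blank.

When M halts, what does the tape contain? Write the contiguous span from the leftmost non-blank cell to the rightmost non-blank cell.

q0 | [b]bcabbb__   read b → write a, move +1, go to q2
q2 | a[b]cabbb__   read b → write b, move -1, go to q2
q2 | [a]bcabbb__   read a → write c, move +1, go to q0
q0 | c[b]cabbb__   read b → write a, move +1, go to q2
q2 | ca[c]abbb__   read c → write a, move +1, go to q0
q0 | caa[a]bbb__   read a → write c, move -1, go to q1
q1 | ca[a]cbbb__   read a → write c, move -1, go to q0
q0 | c[a]ccbbb__   read a → write c, move -1, go to q1
q1 | [c]cccbbb__   read c → write b, move +1, go to q0
q0 | b[c]ccbbb__   read c → write c, move +1, go to q2
q2 | bc[c]cbbb__   read c → write a, move +1, go to q0
q0 | bca[c]bbb__   read c → write c, move +1, go to q2
q2 | bcac[b]bb__   read b → write b, move -1, go to q2
q2 | bca[c]bbb__   read c → write a, move +1, go to q0
q0 | bcaa[b]bb__   read b → write a, move +1, go to q2
q2 | bcaaa[b]b__   read b → write b, move -1, go to q2
q2 | bcaa[a]bb__   read a → write c, move +1, go to q0
q0 | bcaac[b]b__   read b → write a, move +1, go to q2
q2 | bcaaca[b]__   read b → write b, move -1, go to q2
q2 | bcaac[a]b__   read a → write c, move +1, go to q0
q0 | bcaacc[b]__   read b → write a, move +1, go to q2
q2 | bcaacca[_]_   read _ → write _, move +1, go to q0
q0 | bcaacca_[_]
The non-blank tape span at halt is bcaacca.

bcaacca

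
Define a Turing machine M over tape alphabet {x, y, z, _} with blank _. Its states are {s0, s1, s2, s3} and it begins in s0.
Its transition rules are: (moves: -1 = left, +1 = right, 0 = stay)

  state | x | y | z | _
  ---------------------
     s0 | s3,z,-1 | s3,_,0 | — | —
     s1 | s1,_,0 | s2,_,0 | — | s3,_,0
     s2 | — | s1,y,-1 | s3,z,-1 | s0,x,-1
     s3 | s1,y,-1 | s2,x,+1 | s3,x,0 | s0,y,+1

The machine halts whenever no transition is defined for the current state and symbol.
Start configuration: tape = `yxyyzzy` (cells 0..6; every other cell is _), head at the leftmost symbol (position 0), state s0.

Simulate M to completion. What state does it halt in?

s0

state=s0 head=0 tape=_[y]xyyzzy   (s0,y)→(s3,_,0)
state=s3 head=0 tape=_[_]xyyzzy   (s3,_)→(s0,y,+1)
state=s0 head=1 tape=_y[x]yyzzy   (s0,x)→(s3,z,-1)
state=s3 head=0 tape=_[y]zyyzzy   (s3,y)→(s2,x,+1)
state=s2 head=1 tape=_x[z]yyzzy   (s2,z)→(s3,z,-1)
state=s3 head=0 tape=_[x]zyyzzy   (s3,x)→(s1,y,-1)
state=s1 head=-1 tape=[_]yzyyzzy   (s1,_)→(s3,_,0)
state=s3 head=-1 tape=[_]yzyyzzy   (s3,_)→(s0,y,+1)
state=s0 head=0 tape=y[y]zyyzzy   (s0,y)→(s3,_,0)
state=s3 head=0 tape=y[_]zyyzzy   (s3,_)→(s0,y,+1)
state=s0 head=1 tape=yy[z]yyzzy
No transition is defined for (s0, z); M halts in state s0.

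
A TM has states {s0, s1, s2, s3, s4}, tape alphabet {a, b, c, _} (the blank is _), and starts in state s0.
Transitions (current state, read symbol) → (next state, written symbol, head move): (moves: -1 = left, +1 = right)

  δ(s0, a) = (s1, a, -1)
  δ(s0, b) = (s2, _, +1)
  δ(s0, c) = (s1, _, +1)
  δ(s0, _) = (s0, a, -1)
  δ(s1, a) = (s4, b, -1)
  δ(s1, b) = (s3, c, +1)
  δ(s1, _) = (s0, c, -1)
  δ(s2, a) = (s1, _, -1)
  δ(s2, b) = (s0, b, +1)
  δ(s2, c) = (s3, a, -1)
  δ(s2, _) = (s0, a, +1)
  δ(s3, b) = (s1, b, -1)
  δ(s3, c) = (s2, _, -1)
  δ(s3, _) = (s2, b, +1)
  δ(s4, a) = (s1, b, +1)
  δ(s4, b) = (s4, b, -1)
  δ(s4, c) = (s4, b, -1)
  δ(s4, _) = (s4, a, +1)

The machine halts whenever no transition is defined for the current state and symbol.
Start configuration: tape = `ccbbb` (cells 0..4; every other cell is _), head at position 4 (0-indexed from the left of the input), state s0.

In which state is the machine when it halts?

s3

state=s0 head=4 tape=ccbb[b]____   (s0,b)→(s2,_,+1)
state=s2 head=5 tape=ccbb_[_]___   (s2,_)→(s0,a,+1)
state=s0 head=6 tape=ccbb_a[_]__   (s0,_)→(s0,a,-1)
state=s0 head=5 tape=ccbb_[a]a__   (s0,a)→(s1,a,-1)
state=s1 head=4 tape=ccbb[_]aa__   (s1,_)→(s0,c,-1)
state=s0 head=3 tape=ccb[b]caa__   (s0,b)→(s2,_,+1)
state=s2 head=4 tape=ccb_[c]aa__   (s2,c)→(s3,a,-1)
state=s3 head=3 tape=ccb[_]aaa__   (s3,_)→(s2,b,+1)
state=s2 head=4 tape=ccbb[a]aa__   (s2,a)→(s1,_,-1)
state=s1 head=3 tape=ccb[b]_aa__   (s1,b)→(s3,c,+1)
state=s3 head=4 tape=ccbc[_]aa__   (s3,_)→(s2,b,+1)
state=s2 head=5 tape=ccbcb[a]a__   (s2,a)→(s1,_,-1)
state=s1 head=4 tape=ccbc[b]_a__   (s1,b)→(s3,c,+1)
state=s3 head=5 tape=ccbcc[_]a__   (s3,_)→(s2,b,+1)
state=s2 head=6 tape=ccbccb[a]__   (s2,a)→(s1,_,-1)
state=s1 head=5 tape=ccbcc[b]___   (s1,b)→(s3,c,+1)
state=s3 head=6 tape=ccbccc[_]__   (s3,_)→(s2,b,+1)
state=s2 head=7 tape=ccbcccb[_]_   (s2,_)→(s0,a,+1)
state=s0 head=8 tape=ccbcccba[_]   (s0,_)→(s0,a,-1)
state=s0 head=7 tape=ccbcccb[a]a   (s0,a)→(s1,a,-1)
state=s1 head=6 tape=ccbccc[b]aa   (s1,b)→(s3,c,+1)
state=s3 head=7 tape=ccbcccc[a]a
No transition is defined for (s3, a); M halts in state s3.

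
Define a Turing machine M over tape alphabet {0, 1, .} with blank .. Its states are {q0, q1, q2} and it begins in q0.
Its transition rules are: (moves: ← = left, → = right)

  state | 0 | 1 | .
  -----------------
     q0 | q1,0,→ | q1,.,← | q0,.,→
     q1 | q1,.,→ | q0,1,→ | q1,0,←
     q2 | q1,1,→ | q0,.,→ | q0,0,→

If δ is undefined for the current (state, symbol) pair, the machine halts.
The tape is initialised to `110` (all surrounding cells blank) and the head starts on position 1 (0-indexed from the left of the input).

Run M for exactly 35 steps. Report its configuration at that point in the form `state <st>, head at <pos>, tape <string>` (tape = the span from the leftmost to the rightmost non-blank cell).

q0 | 1[1]0....   read 1 → write ., move ←, go to q1
q1 | [1].0....   read 1 → write 1, move →, go to q0
q0 | 1[.]0....   read . → write ., move →, go to q0
q0 | 1.[0]....   read 0 → write 0, move →, go to q1
q1 | 1.0[.]...   read . → write 0, move ←, go to q1
q1 | 1.[0]0...   read 0 → write ., move →, go to q1
q1 | 1..[0]...   read 0 → write ., move →, go to q1
q1 | 1...[.]..   read . → write 0, move ←, go to q1
q1 | 1..[.]0..   read . → write 0, move ←, go to q1
q1 | 1.[.]00..   read . → write 0, move ←, go to q1
q1 | 1[.]000..   read . → write 0, move ←, go to q1
q1 | [1]0000..   read 1 → write 1, move →, go to q0
q0 | 1[0]000..   read 0 → write 0, move →, go to q1
q1 | 10[0]00..   read 0 → write ., move →, go to q1
q1 | 10.[0]0..   read 0 → write ., move →, go to q1
q1 | 10..[0]..   read 0 → write ., move →, go to q1
q1 | 10...[.].   read . → write 0, move ←, go to q1
q1 | 10..[.]0.   read . → write 0, move ←, go to q1
q1 | 10.[.]00.   read . → write 0, move ←, go to q1
q1 | 10[.]000.   read . → write 0, move ←, go to q1
q1 | 1[0]0000.   read 0 → write ., move →, go to q1
q1 | 1.[0]000.   read 0 → write ., move →, go to q1
q1 | 1..[0]00.   read 0 → write ., move →, go to q1
q1 | 1...[0]0.   read 0 → write ., move →, go to q1
q1 | 1....[0].   read 0 → write ., move →, go to q1
q1 | 1.....[.]   read . → write 0, move ←, go to q1
q1 | 1....[.]0   read . → write 0, move ←, go to q1
q1 | 1...[.]00   read . → write 0, move ←, go to q1
q1 | 1..[.]000   read . → write 0, move ←, go to q1
q1 | 1.[.]0000   read . → write 0, move ←, go to q1
q1 | 1[.]00000   read . → write 0, move ←, go to q1
q1 | [1]000000   read 1 → write 1, move →, go to q0
q0 | 1[0]00000   read 0 → write 0, move →, go to q1
q1 | 10[0]0000   read 0 → write ., move →, go to q1
q1 | 10.[0]000   read 0 → write ., move →, go to q1
q1 | 10..[0]00
After 35 steps: state q1, head at 4, tape 10..000.

state q1, head at 4, tape 10..000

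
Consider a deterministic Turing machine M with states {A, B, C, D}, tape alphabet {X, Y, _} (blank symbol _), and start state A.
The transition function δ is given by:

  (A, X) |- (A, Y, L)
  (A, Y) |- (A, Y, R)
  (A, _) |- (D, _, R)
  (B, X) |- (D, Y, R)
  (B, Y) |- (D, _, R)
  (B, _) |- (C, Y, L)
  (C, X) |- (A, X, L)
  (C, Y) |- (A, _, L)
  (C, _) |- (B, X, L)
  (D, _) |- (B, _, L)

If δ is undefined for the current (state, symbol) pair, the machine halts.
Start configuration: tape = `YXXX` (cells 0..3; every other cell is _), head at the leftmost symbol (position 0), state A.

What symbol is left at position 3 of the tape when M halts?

_

A | [Y]XXX__   read Y → write Y, move R, go to A
A | Y[X]XX__   read X → write Y, move L, go to A
A | [Y]YXX__   read Y → write Y, move R, go to A
A | Y[Y]XX__   read Y → write Y, move R, go to A
A | YY[X]X__   read X → write Y, move L, go to A
A | Y[Y]YX__   read Y → write Y, move R, go to A
A | YY[Y]X__   read Y → write Y, move R, go to A
A | YYY[X]__   read X → write Y, move L, go to A
A | YY[Y]Y__   read Y → write Y, move R, go to A
A | YYY[Y]__   read Y → write Y, move R, go to A
A | YYYY[_]_   read _ → write _, move R, go to D
D | YYYY_[_]   read _ → write _, move L, go to B
B | YYYY[_]_   read _ → write Y, move L, go to C
C | YYY[Y]Y_   read Y → write _, move L, go to A
A | YY[Y]_Y_   read Y → write Y, move R, go to A
A | YYY[_]Y_   read _ → write _, move R, go to D
D | YYY_[Y]_
Cell 3 holds _ when M halts.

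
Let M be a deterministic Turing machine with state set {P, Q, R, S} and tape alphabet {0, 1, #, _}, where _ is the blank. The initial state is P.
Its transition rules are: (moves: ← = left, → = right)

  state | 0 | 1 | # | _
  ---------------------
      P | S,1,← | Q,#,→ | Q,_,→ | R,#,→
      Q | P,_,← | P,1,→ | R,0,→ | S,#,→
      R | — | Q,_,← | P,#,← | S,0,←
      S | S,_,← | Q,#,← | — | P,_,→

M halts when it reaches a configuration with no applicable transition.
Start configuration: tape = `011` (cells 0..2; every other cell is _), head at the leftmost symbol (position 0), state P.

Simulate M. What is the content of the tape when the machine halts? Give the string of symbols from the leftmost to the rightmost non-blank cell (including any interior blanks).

#1##_#0

P | _[0]11____   read 0 → write 1, move ←, go to S
S | [_]111____   read _ → write _, move →, go to P
P | _[1]11____   read 1 → write #, move →, go to Q
Q | _#[1]1____   read 1 → write 1, move →, go to P
P | _#1[1]____   read 1 → write #, move →, go to Q
Q | _#1#[_]___   read _ → write #, move →, go to S
S | _#1##[_]__   read _ → write _, move →, go to P
P | _#1##_[_]_   read _ → write #, move →, go to R
R | _#1##_#[_]   read _ → write 0, move ←, go to S
S | _#1##_[#]0
The non-blank tape span at halt is #1##_#0.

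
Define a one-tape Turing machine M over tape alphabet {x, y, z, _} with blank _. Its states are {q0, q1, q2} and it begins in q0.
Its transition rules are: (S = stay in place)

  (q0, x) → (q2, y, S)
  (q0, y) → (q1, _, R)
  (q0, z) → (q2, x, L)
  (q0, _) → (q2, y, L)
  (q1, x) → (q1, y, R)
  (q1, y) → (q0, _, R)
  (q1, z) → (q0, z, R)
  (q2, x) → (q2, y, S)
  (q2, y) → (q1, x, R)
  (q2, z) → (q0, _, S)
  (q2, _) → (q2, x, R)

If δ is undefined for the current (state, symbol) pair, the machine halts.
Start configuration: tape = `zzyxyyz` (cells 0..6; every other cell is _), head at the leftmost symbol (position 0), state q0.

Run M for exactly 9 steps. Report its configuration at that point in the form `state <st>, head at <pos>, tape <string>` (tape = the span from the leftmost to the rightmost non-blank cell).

q0 | _[z]zyxyyz   read z → write x, move L, go to q2
q2 | [_]xzyxyyz   read _ → write x, move R, go to q2
q2 | x[x]zyxyyz   read x → write y, move S, go to q2
q2 | x[y]zyxyyz   read y → write x, move R, go to q1
q1 | xx[z]yxyyz   read z → write z, move R, go to q0
q0 | xxz[y]xyyz   read y → write _, move R, go to q1
q1 | xxz_[x]yyz   read x → write y, move R, go to q1
q1 | xxz_y[y]yz   read y → write _, move R, go to q0
q0 | xxz_y_[y]z   read y → write _, move R, go to q1
q1 | xxz_y__[z]
After 9 steps: state q1, head at 6, tape xxz_y__z.

state q1, head at 6, tape xxz_y__z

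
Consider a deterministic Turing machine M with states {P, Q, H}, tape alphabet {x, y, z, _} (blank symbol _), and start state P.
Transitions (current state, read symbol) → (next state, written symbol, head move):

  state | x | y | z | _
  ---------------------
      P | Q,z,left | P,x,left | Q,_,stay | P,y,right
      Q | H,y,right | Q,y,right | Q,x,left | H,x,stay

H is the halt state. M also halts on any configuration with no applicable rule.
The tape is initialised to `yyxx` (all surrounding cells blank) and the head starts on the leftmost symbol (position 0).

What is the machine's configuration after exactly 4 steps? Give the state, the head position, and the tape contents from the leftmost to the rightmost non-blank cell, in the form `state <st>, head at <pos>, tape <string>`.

state Q, head at 0, tape yzyxx

state=P head=0 tape=_[y]yxx   (P,y)→(P,x,left)
state=P head=-1 tape=[_]xyxx   (P,_)→(P,y,right)
state=P head=0 tape=y[x]yxx   (P,x)→(Q,z,left)
state=Q head=-1 tape=[y]zyxx   (Q,y)→(Q,y,right)
state=Q head=0 tape=y[z]yxx
After 4 steps: state Q, head at 0, tape yzyxx.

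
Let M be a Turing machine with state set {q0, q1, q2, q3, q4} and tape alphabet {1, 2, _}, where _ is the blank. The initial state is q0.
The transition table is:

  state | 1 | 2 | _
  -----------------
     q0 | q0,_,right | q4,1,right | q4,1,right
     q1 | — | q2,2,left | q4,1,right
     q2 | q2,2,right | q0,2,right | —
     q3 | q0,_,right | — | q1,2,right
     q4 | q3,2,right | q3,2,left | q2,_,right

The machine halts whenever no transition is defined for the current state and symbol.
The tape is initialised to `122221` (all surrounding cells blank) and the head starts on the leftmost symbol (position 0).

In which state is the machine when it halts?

q0 | [1]22221____   read 1 → write _, move right, go to q0
q0 | _[2]2221____   read 2 → write 1, move right, go to q4
q4 | _1[2]221____   read 2 → write 2, move left, go to q3
q3 | _[1]2221____   read 1 → write _, move right, go to q0
q0 | __[2]221____   read 2 → write 1, move right, go to q4
q4 | __1[2]21____   read 2 → write 2, move left, go to q3
q3 | __[1]221____   read 1 → write _, move right, go to q0
q0 | ___[2]21____   read 2 → write 1, move right, go to q4
q4 | ___1[2]1____   read 2 → write 2, move left, go to q3
q3 | ___[1]21____   read 1 → write _, move right, go to q0
q0 | ____[2]1____   read 2 → write 1, move right, go to q4
q4 | ____1[1]____   read 1 → write 2, move right, go to q3
q3 | ____12[_]___   read _ → write 2, move right, go to q1
q1 | ____122[_]__   read _ → write 1, move right, go to q4
q4 | ____1221[_]_   read _ → write _, move right, go to q2
q2 | ____1221_[_]
No transition is defined for (q2, _); M halts in state q2.

q2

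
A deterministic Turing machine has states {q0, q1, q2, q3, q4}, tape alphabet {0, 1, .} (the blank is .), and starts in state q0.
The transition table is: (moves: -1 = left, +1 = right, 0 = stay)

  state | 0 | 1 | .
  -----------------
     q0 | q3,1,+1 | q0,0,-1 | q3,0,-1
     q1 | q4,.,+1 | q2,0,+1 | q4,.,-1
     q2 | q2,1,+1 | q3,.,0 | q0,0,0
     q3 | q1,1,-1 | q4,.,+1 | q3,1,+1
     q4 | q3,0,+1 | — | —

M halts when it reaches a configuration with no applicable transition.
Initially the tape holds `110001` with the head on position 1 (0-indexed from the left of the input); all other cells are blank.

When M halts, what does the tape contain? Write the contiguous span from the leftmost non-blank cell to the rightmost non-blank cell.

state=q0 head=1 tape=..1[1]0001.   (q0,1)→(q0,0,-1)
state=q0 head=0 tape=..[1]00001.   (q0,1)→(q0,0,-1)
state=q0 head=-1 tape=.[.]000001.   (q0,.)→(q3,0,-1)
state=q3 head=-2 tape=[.]0000001.   (q3,.)→(q3,1,+1)
state=q3 head=-1 tape=1[0]000001.   (q3,0)→(q1,1,-1)
state=q1 head=-2 tape=[1]1000001.   (q1,1)→(q2,0,+1)
state=q2 head=-1 tape=0[1]000001.   (q2,1)→(q3,.,0)
state=q3 head=-1 tape=0[.]000001.   (q3,.)→(q3,1,+1)
state=q3 head=0 tape=01[0]00001.   (q3,0)→(q1,1,-1)
state=q1 head=-1 tape=0[1]100001.   (q1,1)→(q2,0,+1)
state=q2 head=0 tape=00[1]00001.   (q2,1)→(q3,.,0)
state=q3 head=0 tape=00[.]00001.   (q3,.)→(q3,1,+1)
state=q3 head=1 tape=001[0]0001.   (q3,0)→(q1,1,-1)
state=q1 head=0 tape=00[1]10001.   (q1,1)→(q2,0,+1)
state=q2 head=1 tape=000[1]0001.   (q2,1)→(q3,.,0)
state=q3 head=1 tape=000[.]0001.   (q3,.)→(q3,1,+1)
state=q3 head=2 tape=0001[0]001.   (q3,0)→(q1,1,-1)
state=q1 head=1 tape=000[1]1001.   (q1,1)→(q2,0,+1)
state=q2 head=2 tape=0000[1]001.   (q2,1)→(q3,.,0)
state=q3 head=2 tape=0000[.]001.   (q3,.)→(q3,1,+1)
state=q3 head=3 tape=00001[0]01.   (q3,0)→(q1,1,-1)
state=q1 head=2 tape=0000[1]101.   (q1,1)→(q2,0,+1)
state=q2 head=3 tape=00000[1]01.   (q2,1)→(q3,.,0)
state=q3 head=3 tape=00000[.]01.   (q3,.)→(q3,1,+1)
state=q3 head=4 tape=000001[0]1.   (q3,0)→(q1,1,-1)
state=q1 head=3 tape=00000[1]11.   (q1,1)→(q2,0,+1)
state=q2 head=4 tape=000000[1]1.   (q2,1)→(q3,.,0)
state=q3 head=4 tape=000000[.]1.   (q3,.)→(q3,1,+1)
state=q3 head=5 tape=0000001[1].   (q3,1)→(q4,.,+1)
state=q4 head=6 tape=0000001.[.]
The non-blank tape span at halt is 0000001.

0000001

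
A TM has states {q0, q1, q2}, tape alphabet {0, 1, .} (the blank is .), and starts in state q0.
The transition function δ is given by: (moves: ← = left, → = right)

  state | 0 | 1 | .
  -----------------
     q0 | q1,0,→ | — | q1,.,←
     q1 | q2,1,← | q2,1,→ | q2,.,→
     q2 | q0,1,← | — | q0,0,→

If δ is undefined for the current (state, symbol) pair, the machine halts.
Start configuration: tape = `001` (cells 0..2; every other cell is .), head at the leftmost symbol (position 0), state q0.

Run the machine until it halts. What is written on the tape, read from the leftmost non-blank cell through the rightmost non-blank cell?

0111

q0 | ..[0]01   read 0 → write 0, move →, go to q1
q1 | ..0[0]1   read 0 → write 1, move ←, go to q2
q2 | ..[0]11   read 0 → write 1, move ←, go to q0
q0 | .[.]111   read . → write ., move ←, go to q1
q1 | [.].111   read . → write ., move →, go to q2
q2 | .[.]111   read . → write 0, move →, go to q0
q0 | .0[1]11
The non-blank tape span at halt is 0111.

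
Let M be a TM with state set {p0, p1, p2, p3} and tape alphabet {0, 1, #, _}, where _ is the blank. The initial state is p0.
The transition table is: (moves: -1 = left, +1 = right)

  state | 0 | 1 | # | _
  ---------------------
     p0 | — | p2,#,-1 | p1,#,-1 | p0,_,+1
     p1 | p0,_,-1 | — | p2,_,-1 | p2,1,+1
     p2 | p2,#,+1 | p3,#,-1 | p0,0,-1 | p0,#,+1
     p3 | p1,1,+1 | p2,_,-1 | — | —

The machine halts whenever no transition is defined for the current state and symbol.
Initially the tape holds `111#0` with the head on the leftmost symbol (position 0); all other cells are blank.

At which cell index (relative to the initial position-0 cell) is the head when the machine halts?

-2

state=p0 head=0 tape=___[1]11#0   (p0,1)→(p2,#,-1)
state=p2 head=-1 tape=__[_]#11#0   (p2,_)→(p0,#,+1)
state=p0 head=0 tape=__#[#]11#0   (p0,#)→(p1,#,-1)
state=p1 head=-1 tape=__[#]#11#0   (p1,#)→(p2,_,-1)
state=p2 head=-2 tape=_[_]_#11#0   (p2,_)→(p0,#,+1)
state=p0 head=-1 tape=_#[_]#11#0   (p0,_)→(p0,_,+1)
state=p0 head=0 tape=_#_[#]11#0   (p0,#)→(p1,#,-1)
state=p1 head=-1 tape=_#[_]#11#0   (p1,_)→(p2,1,+1)
state=p2 head=0 tape=_#1[#]11#0   (p2,#)→(p0,0,-1)
state=p0 head=-1 tape=_#[1]011#0   (p0,1)→(p2,#,-1)
state=p2 head=-2 tape=_[#]#011#0   (p2,#)→(p0,0,-1)
state=p0 head=-3 tape=[_]0#011#0   (p0,_)→(p0,_,+1)
state=p0 head=-2 tape=_[0]#011#0
At halt the head is at cell -2.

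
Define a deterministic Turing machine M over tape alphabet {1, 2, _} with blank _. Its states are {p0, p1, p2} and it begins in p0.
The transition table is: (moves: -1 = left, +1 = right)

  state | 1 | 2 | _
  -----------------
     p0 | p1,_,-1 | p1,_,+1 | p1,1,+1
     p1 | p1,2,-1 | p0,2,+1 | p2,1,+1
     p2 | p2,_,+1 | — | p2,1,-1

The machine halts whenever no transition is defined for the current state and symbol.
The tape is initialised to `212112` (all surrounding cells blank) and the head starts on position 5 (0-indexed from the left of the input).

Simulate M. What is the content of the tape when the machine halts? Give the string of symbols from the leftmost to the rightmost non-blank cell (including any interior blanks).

p0 | 21211[2]_____   read 2 → write _, move +1, go to p1
p1 | 21211_[_]____   read _ → write 1, move +1, go to p2
p2 | 21211_1[_]___   read _ → write 1, move -1, go to p2
p2 | 21211_[1]1___   read 1 → write _, move +1, go to p2
p2 | 21211__[1]___   read 1 → write _, move +1, go to p2
p2 | 21211___[_]__   read _ → write 1, move -1, go to p2
p2 | 21211__[_]1__   read _ → write 1, move -1, go to p2
p2 | 21211_[_]11__   read _ → write 1, move -1, go to p2
p2 | 21211[_]111__   read _ → write 1, move -1, go to p2
p2 | 2121[1]1111__   read 1 → write _, move +1, go to p2
p2 | 2121_[1]111__   read 1 → write _, move +1, go to p2
p2 | 2121__[1]11__   read 1 → write _, move +1, go to p2
p2 | 2121___[1]1__   read 1 → write _, move +1, go to p2
p2 | 2121____[1]__   read 1 → write _, move +1, go to p2
p2 | 2121_____[_]_   read _ → write 1, move -1, go to p2
p2 | 2121____[_]1_   read _ → write 1, move -1, go to p2
p2 | 2121___[_]11_   read _ → write 1, move -1, go to p2
p2 | 2121__[_]111_   read _ → write 1, move -1, go to p2
p2 | 2121_[_]1111_   read _ → write 1, move -1, go to p2
p2 | 2121[_]11111_   read _ → write 1, move -1, go to p2
p2 | 212[1]111111_   read 1 → write _, move +1, go to p2
p2 | 212_[1]11111_   read 1 → write _, move +1, go to p2
p2 | 212__[1]1111_   read 1 → write _, move +1, go to p2
p2 | 212___[1]111_   read 1 → write _, move +1, go to p2
p2 | 212____[1]11_   read 1 → write _, move +1, go to p2
p2 | 212_____[1]1_   read 1 → write _, move +1, go to p2
p2 | 212______[1]_   read 1 → write _, move +1, go to p2
p2 | 212_______[_]   read _ → write 1, move -1, go to p2
p2 | 212______[_]1   read _ → write 1, move -1, go to p2
p2 | 212_____[_]11   read _ → write 1, move -1, go to p2
p2 | 212____[_]111   read _ → write 1, move -1, go to p2
p2 | 212___[_]1111   read _ → write 1, move -1, go to p2
p2 | 212__[_]11111   read _ → write 1, move -1, go to p2
p2 | 212_[_]111111   read _ → write 1, move -1, go to p2
p2 | 212[_]1111111   read _ → write 1, move -1, go to p2
p2 | 21[2]11111111
The non-blank tape span at halt is 21211111111.

21211111111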